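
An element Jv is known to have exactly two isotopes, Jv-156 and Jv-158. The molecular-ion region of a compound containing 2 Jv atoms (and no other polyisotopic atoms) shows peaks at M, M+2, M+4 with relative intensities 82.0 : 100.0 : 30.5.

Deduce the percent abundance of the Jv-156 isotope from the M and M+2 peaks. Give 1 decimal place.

62.1%

If p is the fraction of Jv that is Jv-156, then I(M+2)/I(M) = [C(2,1)·p^1·(1−p)] / p^2 = 2·(1−p)/p = 100.0/82.0 = 1.2195
(1−p)/p = 1.2195/2 = 0.6098  ⇒  p = 1/(1 + 0.6098) = 0.6212
Jv-156: 62.1%, Jv-158: 37.9%.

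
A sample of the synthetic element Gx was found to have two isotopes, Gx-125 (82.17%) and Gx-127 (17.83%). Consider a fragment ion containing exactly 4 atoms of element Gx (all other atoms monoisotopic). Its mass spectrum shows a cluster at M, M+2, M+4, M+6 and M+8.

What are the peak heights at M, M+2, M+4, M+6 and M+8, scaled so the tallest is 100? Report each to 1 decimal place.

100.0 : 86.8 : 28.3 : 4.1 : 0.2

The 4 Gx atoms are independent, so intensities follow the terms of (0.8217 + 0.1783)^4.
P(M) = 0.8217^4 = 0.455883
P(M+2) = 4 × 0.8217^3 × 0.1783^1 = 0.395686
P(M+4) = 6 × 0.8217^2 × 0.1783^2 = 0.128790
P(M+6) = 4 × 0.8217^1 × 0.1783^3 = 0.018631
P(M+8) = 0.1783^4 = 0.001011
The M peak is largest (0.455883); scaling to 100 gives 100.0 : 86.8 : 28.3 : 4.1 : 0.2.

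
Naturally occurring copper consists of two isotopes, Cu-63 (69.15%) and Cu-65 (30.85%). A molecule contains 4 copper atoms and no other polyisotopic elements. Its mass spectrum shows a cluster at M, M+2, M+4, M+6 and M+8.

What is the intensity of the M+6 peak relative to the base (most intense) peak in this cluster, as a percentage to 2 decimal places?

19.90%

Term probabilities: M 0.2286, M+2 0.4080, M+4 0.2731, M+6 0.0812, M+8 0.0091. Base peak = M+2.
P(M+2) = C(4,1) × 0.6915^3 × 0.3085^1 = 4 × 0.33065611 × 0.3085 = 0.408030 (base)
P(M+6) = C(4,3) × 0.6915^1 × 0.3085^3 = 4 × 0.6915 × 0.02936064 = 0.081212
Relative intensity = 0.081212 / 0.408030 × 100 = 19.90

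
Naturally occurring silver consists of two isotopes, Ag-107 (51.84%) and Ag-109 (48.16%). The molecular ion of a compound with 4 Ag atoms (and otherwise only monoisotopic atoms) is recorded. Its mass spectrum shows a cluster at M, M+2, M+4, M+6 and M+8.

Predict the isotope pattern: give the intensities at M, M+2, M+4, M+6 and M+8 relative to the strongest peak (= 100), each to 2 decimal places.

19.31 : 71.76 : 100.00 : 61.93 : 14.38

Expanding (0.5184 + 0.4816)^4:
P(M) = 0.5184^4 = 0.072220
P(M+2) = 4 × 0.5184^3 × 0.4816^1 = 0.268375
P(M+4) = 6 × 0.5184^2 × 0.4816^2 = 0.373985
P(M+6) = 4 × 0.5184^1 × 0.4816^3 = 0.231624
P(M+8) = 0.4816^4 = 0.053795
The M+4 peak is largest (0.373985); scaling to 100 gives 19.31 : 71.76 : 100.00 : 61.93 : 14.38.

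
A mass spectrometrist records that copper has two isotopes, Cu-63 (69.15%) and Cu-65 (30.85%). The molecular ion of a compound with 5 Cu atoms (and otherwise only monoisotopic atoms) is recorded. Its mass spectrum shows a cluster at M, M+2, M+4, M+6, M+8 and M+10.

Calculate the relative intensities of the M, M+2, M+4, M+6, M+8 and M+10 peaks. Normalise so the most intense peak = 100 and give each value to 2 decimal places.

44.83 : 100.00 : 89.23 : 39.81 : 8.88 : 0.79

Each Cu atom is independently Cu-63 (p = 0.6915) or Cu-65 (q = 0.3085); the cluster is the binomial expansion (p + q)^5.
P(M) = 0.6915^5 = 0.158111
P(M+2) = 5 × 0.6915^4 × 0.3085^1 = 0.352691
P(M+4) = 10 × 0.6915^3 × 0.3085^2 = 0.314693
P(M+6) = 10 × 0.6915^2 × 0.3085^3 = 0.140394
P(M+8) = 5 × 0.6915^1 × 0.3085^4 = 0.031317
P(M+10) = 0.3085^5 = 0.002794
The M+2 peak is largest (0.352691); scaling to 100 gives 44.83 : 100.00 : 89.23 : 39.81 : 8.88 : 0.79.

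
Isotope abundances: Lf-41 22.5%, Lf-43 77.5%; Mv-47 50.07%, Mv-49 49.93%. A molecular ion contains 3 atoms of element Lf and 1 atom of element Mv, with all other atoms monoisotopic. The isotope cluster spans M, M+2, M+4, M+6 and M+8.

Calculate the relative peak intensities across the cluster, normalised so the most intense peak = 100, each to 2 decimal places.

Element Lf pattern (n=3): 0.01139063 : 0.11770313 : 0.40542188 : 0.46548438
Element Mv pattern (n=1): 0.5007 : 0.4993
Convolve the two distributions (both contribute in 2-u steps):
  M: 0.01139063×0.5007 = 0.005703
  M+2: 0.01139063×0.4993 + 0.11770313×0.5007 = 0.064621
  M+4: 0.11770313×0.4993 + 0.40542188×0.5007 = 0.261764
  M+6: 0.40542188×0.4993 + 0.46548438×0.5007 = 0.435495
  M+8: 0.46548438×0.4993 = 0.232416
Scale to base peak (0.435495) = 100: 1.31 : 14.84 : 60.11 : 100.00 : 53.37

1.31 : 14.84 : 60.11 : 100.00 : 53.37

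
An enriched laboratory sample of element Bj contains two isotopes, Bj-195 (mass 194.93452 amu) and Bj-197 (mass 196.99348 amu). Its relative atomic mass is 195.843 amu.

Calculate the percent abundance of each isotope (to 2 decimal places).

Writing the weighted mean with unknown fraction x of Bj-195:
194.93452·x + 196.99348·(1 − x) = 195.843
(194.93452 − 196.99348)·x = 195.843 − 196.99348
x = -1.15048 / -2.05896 = 0.55877 → 55.88% Bj-195, 44.12% Bj-197.

Bj-195: 55.88%, Bj-197: 44.12%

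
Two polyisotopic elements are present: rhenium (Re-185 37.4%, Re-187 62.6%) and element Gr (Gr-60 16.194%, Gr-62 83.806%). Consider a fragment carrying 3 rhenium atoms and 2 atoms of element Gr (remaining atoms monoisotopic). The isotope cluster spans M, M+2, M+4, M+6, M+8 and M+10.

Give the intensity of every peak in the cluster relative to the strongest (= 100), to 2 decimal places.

Rhenium pattern (n=3): 0.05231362 : 0.26268713 : 0.43968487 : 0.24531438
Element Gr pattern (n=2): 0.02622456 : 0.27143087 : 0.70234456
Convolve the two distributions (both contribute in 2-u steps):
  M: 0.05231362×0.02622456 = 0.001372
  M+2: 0.05231362×0.27143087 + 0.26268713×0.02622456 = 0.021088
  M+4: 0.05231362×0.70234456 + 0.26268713×0.27143087 + 0.43968487×0.02622456 = 0.119574
  M+6: 0.26268713×0.70234456 + 0.43968487×0.27143087 + 0.24531438×0.02622456 = 0.310274
  M+8: 0.43968487×0.70234456 + 0.24531438×0.27143087 = 0.375396
  M+10: 0.24531438×0.70234456 = 0.172295
Scale to base peak (0.375396) = 100: 0.37 : 5.62 : 31.85 : 82.65 : 100.00 : 45.90

0.37 : 5.62 : 31.85 : 82.65 : 100.00 : 45.90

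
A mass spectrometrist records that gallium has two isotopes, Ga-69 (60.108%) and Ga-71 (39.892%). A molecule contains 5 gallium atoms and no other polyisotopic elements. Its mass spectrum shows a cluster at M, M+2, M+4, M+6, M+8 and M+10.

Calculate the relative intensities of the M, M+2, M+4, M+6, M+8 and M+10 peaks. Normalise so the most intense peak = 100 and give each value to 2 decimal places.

22.70 : 75.34 : 100.00 : 66.37 : 22.02 : 2.92

The 5 Ga atoms are independent, so intensities follow the terms of (0.60108 + 0.39892)^5.
P(M) = 0.60108^5 = 0.078462
P(M+2) = 5 × 0.60108^4 × 0.39892^1 = 0.260366
P(M+4) = 10 × 0.60108^3 × 0.39892^2 = 0.345596
P(M+6) = 10 × 0.60108^2 × 0.39892^3 = 0.229362
P(M+8) = 5 × 0.60108^1 × 0.39892^4 = 0.076111
P(M+10) = 0.39892^5 = 0.010103
The M+4 peak is largest (0.345596); scaling to 100 gives 22.70 : 75.34 : 100.00 : 66.37 : 22.02 : 2.92.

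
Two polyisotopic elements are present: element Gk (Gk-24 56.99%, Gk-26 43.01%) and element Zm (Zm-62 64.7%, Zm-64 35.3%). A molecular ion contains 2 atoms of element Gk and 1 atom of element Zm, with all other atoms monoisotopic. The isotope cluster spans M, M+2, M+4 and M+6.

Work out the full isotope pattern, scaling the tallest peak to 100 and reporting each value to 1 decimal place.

Element Gk pattern (n=2): 0.32478601 : 0.49022798 : 0.18498601
Element Zm pattern (n=1): 0.6470 : 0.3530
Convolve the two distributions (both contribute in 2-u steps):
  M: 0.32478601×0.6470 = 0.210137
  M+2: 0.32478601×0.3530 + 0.49022798×0.6470 = 0.431827
  M+4: 0.49022798×0.3530 + 0.18498601×0.6470 = 0.292736
  M+6: 0.18498601×0.3530 = 0.065300
Scale to base peak (0.431827) = 100: 48.7 : 100.0 : 67.8 : 15.1

48.7 : 100.0 : 67.8 : 15.1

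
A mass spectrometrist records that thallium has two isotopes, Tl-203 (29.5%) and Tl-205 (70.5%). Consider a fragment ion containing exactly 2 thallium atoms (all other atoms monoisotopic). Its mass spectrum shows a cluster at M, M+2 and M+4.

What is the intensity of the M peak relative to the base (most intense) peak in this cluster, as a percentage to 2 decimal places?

17.51%

Term probabilities: M 0.0870, M+2 0.4160, M+4 0.4970. Base peak = M+4.
P(M+4) = C(2,2) × 0.295^0 × 0.705^2 = 1 × 1.0000 × 0.497025 = 0.497025 (base)
P(M) = C(2,0) × 0.295^2 × 0.705^0 = 1 × 0.087025 × 1.0000 = 0.087025
Relative intensity = 0.087025 / 0.497025 × 100 = 17.51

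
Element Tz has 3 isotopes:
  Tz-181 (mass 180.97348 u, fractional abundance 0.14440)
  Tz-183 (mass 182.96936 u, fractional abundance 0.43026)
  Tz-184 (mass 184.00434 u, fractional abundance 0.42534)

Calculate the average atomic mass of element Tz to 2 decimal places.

183.12 u

The abundance-weighted mean is 0.14440 × 180.97348 + 0.43026 × 182.96936 + 0.42534 × 184.00434
= 26.132571 + 78.724397 + 78.264406 = 183.121374 u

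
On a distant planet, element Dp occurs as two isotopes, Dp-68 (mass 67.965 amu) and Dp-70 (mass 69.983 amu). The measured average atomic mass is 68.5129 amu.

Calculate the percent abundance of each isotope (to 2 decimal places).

Dp-68: 72.85%, Dp-70: 27.15%

With x = fraction of Dp-68 (so Dp-70 is 1 − x):
67.965·x + 69.983·(1 − x) = 68.5129
(67.965 − 69.983)·x = 68.5129 − 69.983
x = -1.4701 / -2.018 = 0.72849 → 72.85% Dp-68, 27.15% Dp-70.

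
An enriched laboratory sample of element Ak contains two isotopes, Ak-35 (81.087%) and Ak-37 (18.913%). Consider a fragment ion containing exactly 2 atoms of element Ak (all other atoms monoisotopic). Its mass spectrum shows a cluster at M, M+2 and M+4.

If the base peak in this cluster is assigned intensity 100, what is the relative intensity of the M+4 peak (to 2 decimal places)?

5.44

Binomial terms of (0.81087 + 0.18913)^2: M 0.6575, M+2 0.3067, M+4 0.0358 → M is the base peak.
P(M) = C(2,0) × 0.81087^2 × 0.18913^0 = 1 × 0.65751016 × 1.0000 = 0.657510 (base)
P(M+4) = C(2,2) × 0.81087^0 × 0.18913^2 = 1 × 1.0000 × 0.03577016 = 0.035770
Relative intensity = 0.035770 / 0.657510 × 100 = 5.44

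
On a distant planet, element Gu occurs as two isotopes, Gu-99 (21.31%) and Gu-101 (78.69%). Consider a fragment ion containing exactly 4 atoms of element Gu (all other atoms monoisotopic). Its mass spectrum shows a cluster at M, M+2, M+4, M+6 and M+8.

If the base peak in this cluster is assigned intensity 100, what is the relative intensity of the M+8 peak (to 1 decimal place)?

Term probabilities: M 0.0021, M+2 0.0305, M+4 0.1687, M+6 0.4153, M+8 0.3834. Base peak = M+6.
P(M+6) = C(4,3) × 0.2131^1 × 0.7869^3 = 4 × 0.2131 × 0.48725762 = 0.415338 (base)
P(M+8) = C(4,4) × 0.2131^0 × 0.7869^4 = 1 × 1.0000 × 0.38342302 = 0.383423
Relative intensity = 0.383423 / 0.415338 × 100 = 92.3

92.3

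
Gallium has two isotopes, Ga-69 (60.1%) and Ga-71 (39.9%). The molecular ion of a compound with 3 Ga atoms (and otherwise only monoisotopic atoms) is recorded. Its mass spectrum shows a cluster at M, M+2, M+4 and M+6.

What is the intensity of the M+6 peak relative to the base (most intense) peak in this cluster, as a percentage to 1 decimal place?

14.7%

Binomial terms of (0.601 + 0.399)^3: M 0.2171, M+2 0.4324, M+4 0.2870, M+6 0.0635 → M+2 is the base peak.
P(M+2) = C(3,1) × 0.601^2 × 0.399^1 = 3 × 0.361201 × 0.3990 = 0.432358 (base)
P(M+6) = C(3,3) × 0.601^0 × 0.399^3 = 1 × 1.0000 × 0.0635212 = 0.063521
Relative intensity = 0.063521 / 0.432358 × 100 = 14.7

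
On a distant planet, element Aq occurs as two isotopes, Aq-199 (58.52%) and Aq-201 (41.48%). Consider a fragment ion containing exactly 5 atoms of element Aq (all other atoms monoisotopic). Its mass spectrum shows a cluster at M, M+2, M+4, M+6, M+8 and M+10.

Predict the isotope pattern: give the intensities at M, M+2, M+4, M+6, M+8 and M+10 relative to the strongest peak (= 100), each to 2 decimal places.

Each Aq atom is independently Aq-199 (p = 0.5852) or Aq-201 (q = 0.4148); the cluster is the binomial expansion (p + q)^5.
P(M) = 0.5852^5 = 0.068631
P(M+2) = 5 × 0.5852^4 × 0.4148^1 = 0.243235
P(M+4) = 10 × 0.5852^3 × 0.4148^2 = 0.344818
P(M+6) = 10 × 0.5852^2 × 0.4148^3 = 0.244413
P(M+8) = 5 × 0.5852^1 × 0.4148^4 = 0.086622
P(M+10) = 0.4148^5 = 0.012280
The M+4 peak is largest (0.344818); scaling to 100 gives 19.90 : 70.54 : 100.00 : 70.88 : 25.12 : 3.56.

19.90 : 70.54 : 100.00 : 70.88 : 25.12 : 3.56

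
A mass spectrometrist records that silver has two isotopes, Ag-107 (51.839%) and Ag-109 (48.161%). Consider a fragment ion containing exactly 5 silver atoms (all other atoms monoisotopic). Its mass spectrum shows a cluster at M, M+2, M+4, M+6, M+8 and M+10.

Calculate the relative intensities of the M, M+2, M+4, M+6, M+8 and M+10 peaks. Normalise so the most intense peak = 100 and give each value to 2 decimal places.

11.59 : 53.82 : 100.00 : 92.90 : 43.16 : 8.02

Each Ag atom is independently Ag-107 (p = 0.51839) or Ag-109 (q = 0.48161); the cluster is the binomial expansion (p + q)^5.
P(M) = 0.51839^5 = 0.037435
P(M+2) = 5 × 0.51839^4 × 0.48161^1 = 0.173897
P(M+4) = 10 × 0.51839^3 × 0.48161^2 = 0.323118
P(M+6) = 10 × 0.51839^2 × 0.48161^3 = 0.300192
P(M+8) = 5 × 0.51839^1 × 0.48161^4 = 0.139447
P(M+10) = 0.48161^5 = 0.025911
The M+4 peak is largest (0.323118); scaling to 100 gives 11.59 : 53.82 : 100.00 : 92.90 : 43.16 : 8.02.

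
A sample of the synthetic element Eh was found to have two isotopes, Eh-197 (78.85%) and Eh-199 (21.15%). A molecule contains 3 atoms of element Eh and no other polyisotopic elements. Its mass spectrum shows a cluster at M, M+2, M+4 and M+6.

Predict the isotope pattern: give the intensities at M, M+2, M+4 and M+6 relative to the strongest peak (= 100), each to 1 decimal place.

100.0 : 80.5 : 21.6 : 1.9

Each Eh atom is independently Eh-197 (p = 0.7885) or Eh-199 (q = 0.2115); the cluster is the binomial expansion (p + q)^3.
P(M) = 0.7885^3 = 0.490236
P(M+2) = 3 × 0.7885^2 × 0.2115^1 = 0.394489
P(M+4) = 3 × 0.7885^1 × 0.2115^2 = 0.105814
P(M+6) = 0.2115^3 = 0.009461
The M peak is largest (0.490236); scaling to 100 gives 100.0 : 80.5 : 21.6 : 1.9.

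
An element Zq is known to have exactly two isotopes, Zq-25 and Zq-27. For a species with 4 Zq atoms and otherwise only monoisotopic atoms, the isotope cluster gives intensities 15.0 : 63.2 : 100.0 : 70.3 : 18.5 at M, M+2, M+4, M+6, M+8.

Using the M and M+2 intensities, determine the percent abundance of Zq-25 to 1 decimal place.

Write p for the Zq-25 fraction. I(M+2)/I(M) = [C(4,1)·p^3·(1−p)] / p^4 = 4·(1−p)/p = 63.2/15.0 = 4.2133
(1−p)/p = 4.2133/4 = 1.0533  ⇒  p = 1/(1 + 1.0533) = 0.4870
Zq-25: 48.7%, Zq-27: 51.3%.

48.7%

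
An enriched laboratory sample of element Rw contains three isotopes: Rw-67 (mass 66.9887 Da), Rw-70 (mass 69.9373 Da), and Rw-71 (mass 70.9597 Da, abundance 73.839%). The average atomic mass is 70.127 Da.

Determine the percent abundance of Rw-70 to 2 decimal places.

6.99%

Let x and y be the fractions of Rw-67 and Rw-70. Then x + y = 1 − 0.73839 = 0.26161 and 66.9887x + 69.9373y = 70.127 − 0.73839×70.9597 = 17.731067117.
Substituting: 66.9887x + 69.9373(0.26161 − x) = 17.731067117
(66.9887 − 69.9373)x = -0.565229936  ⇒  x = 0.19169, y = 0.06992
Rw-67: 19.17%, Rw-70: 6.99%.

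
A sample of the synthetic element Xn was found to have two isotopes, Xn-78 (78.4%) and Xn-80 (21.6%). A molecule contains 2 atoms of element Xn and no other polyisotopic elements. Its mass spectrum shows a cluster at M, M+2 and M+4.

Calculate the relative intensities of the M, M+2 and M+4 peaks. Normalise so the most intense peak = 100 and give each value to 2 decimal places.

The 2 Xn atoms are independent, so intensities follow the terms of (0.784 + 0.216)^2.
P(M) = 0.784^2 = 0.614656
P(M+2) = 2 × 0.784^1 × 0.216^1 = 0.338688
P(M+4) = 0.216^2 = 0.046656
The M peak is largest (0.614656); scaling to 100 gives 100.00 : 55.10 : 7.59.

100.00 : 55.10 : 7.59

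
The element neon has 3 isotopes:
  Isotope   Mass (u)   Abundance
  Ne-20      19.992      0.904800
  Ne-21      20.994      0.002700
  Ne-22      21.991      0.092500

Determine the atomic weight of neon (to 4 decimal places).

20.1796 u

Weight each isotope mass by its fractional abundance: 0.904800 × 19.992 + 0.002700 × 20.994 + 0.092500 × 21.991
= 18.08876 + 0.05668 + 2.03417 = 20.17961 u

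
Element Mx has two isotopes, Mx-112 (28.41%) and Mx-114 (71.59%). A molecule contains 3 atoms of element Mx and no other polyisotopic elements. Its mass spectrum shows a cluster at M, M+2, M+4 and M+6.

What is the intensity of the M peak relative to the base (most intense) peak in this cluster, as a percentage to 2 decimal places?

(0.2841 + 0.7159)^3 gives M 0.0229, M+2 0.1733, M+4 0.4368, M+6 0.3669; the largest is M+4.
P(M+4) = C(3,2) × 0.2841^1 × 0.7159^2 = 3 × 0.2841 × 0.51251281 = 0.436815 (base)
P(M) = C(3,0) × 0.2841^3 × 0.7159^0 = 1 × 0.02293051 × 1.0000 = 0.022931
Relative intensity = 0.022931 / 0.436815 × 100 = 5.25

5.25%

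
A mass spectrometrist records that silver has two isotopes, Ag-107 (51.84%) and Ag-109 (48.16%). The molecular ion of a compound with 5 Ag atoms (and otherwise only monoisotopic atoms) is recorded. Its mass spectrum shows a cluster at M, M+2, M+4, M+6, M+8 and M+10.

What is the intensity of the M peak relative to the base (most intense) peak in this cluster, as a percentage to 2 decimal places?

Binomial terms of (0.5184 + 0.4816)^5: M 0.0374, M+2 0.1739, M+4 0.3231, M+6 0.3002, M+8 0.1394, M+10 0.0259 → M+4 is the base peak.
P(M+4) = C(5,2) × 0.5184^3 × 0.4816^2 = 10 × 0.13931407 × 0.23193856 = 0.323123 (base)
P(M) = C(5,0) × 0.5184^5 × 0.4816^0 = 1 × 0.03743906 × 1.0000 = 0.037439
Relative intensity = 0.037439 / 0.323123 × 100 = 11.59

11.59%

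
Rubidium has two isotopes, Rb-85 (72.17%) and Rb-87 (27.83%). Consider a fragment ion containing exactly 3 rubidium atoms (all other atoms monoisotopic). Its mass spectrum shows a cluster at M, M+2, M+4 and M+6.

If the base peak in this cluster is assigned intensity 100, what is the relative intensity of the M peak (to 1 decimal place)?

86.4

Binomial terms of (0.7217 + 0.2783)^3: M 0.3759, M+2 0.4349, M+4 0.1677, M+6 0.0216 → M+2 is the base peak.
P(M+2) = C(3,1) × 0.7217^2 × 0.2783^1 = 3 × 0.52085089 × 0.2783 = 0.434858 (base)
P(M) = C(3,0) × 0.7217^3 × 0.2783^0 = 1 × 0.37589809 × 1.0000 = 0.375898
Relative intensity = 0.375898 / 0.434858 × 100 = 86.4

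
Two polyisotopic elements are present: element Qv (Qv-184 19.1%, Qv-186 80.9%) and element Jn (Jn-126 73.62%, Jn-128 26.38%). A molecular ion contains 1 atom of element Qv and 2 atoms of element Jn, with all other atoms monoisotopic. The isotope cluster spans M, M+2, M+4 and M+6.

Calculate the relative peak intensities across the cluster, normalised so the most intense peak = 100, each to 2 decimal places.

Element Qv pattern (n=1): 0.1910 : 0.8090
Element Jn pattern (n=2): 0.54199044 : 0.38841912 : 0.06959044
Convolve the two distributions (both contribute in 2-u steps):
  M: 0.1910×0.54199044 = 0.103520
  M+2: 0.1910×0.38841912 + 0.8090×0.54199044 = 0.512658
  M+4: 0.1910×0.06959044 + 0.8090×0.38841912 = 0.327523
  M+6: 0.8090×0.06959044 = 0.056299
Scale to base peak (0.512658) = 100: 20.19 : 100.00 : 63.89 : 10.98

20.19 : 100.00 : 63.89 : 10.98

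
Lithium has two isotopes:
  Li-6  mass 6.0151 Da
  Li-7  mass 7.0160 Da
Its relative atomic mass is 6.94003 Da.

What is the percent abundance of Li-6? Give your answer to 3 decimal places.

7.590%

With x = fraction of Li-6 (so Li-7 is 1 − x):
6.0151·x + 7.0160·(1 − x) = 6.94003
(6.0151 − 7.0160)·x = 6.94003 − 7.0160
x = -0.07597 / -1.0009 = 0.07590 → 7.590% Li-6, 92.410% Li-7.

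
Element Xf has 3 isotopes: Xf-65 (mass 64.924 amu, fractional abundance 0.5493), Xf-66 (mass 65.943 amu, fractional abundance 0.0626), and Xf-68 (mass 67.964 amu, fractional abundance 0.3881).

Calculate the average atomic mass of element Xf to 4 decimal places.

Average mass = Σ (abundance × isotope mass) = 0.5493 × 64.924 + 0.0626 × 65.943 + 0.3881 × 67.964
= 35.66275 + 4.12803 + 26.37683 = 66.16761 amu

66.1676 amu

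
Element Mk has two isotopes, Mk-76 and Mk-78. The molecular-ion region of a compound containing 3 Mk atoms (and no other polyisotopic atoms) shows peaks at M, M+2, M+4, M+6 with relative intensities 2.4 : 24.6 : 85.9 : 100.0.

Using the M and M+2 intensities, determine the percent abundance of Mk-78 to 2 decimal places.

Let p = fractional abundance of Mk-76. I(M+2)/I(M) = [C(3,1)·p^2·(1−p)] / p^3 = 3·(1−p)/p = 24.6/2.4 = 10.2500
(1−p)/p = 10.2500/3 = 3.4167  ⇒  p = 1/(1 + 3.4167) = 0.2264
Mk-76: 22.64%, Mk-78: 77.36%.

77.36%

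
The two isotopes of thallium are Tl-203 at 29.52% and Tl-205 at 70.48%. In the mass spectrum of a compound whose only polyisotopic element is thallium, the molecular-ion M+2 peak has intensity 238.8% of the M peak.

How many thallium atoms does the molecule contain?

1

For n independent Tl atoms, I(M+2)/I(M) = n · (abundance Tl-205) / (abundance Tl-203) = n · 0.7048/0.2952.
n = 2.388 × 0.2952/0.7048 = 1.00 ≈ 1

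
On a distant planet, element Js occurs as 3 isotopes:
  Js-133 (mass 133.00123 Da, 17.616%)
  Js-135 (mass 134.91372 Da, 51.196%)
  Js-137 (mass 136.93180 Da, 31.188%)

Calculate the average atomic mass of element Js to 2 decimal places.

135.21 Da

Average mass = Σ (abundance × isotope mass) = 0.17616 × 133.00123 + 0.51196 × 134.91372 + 0.31188 × 136.93180
= 23.429497 + 69.070428 + 42.706290 = 135.206215 Da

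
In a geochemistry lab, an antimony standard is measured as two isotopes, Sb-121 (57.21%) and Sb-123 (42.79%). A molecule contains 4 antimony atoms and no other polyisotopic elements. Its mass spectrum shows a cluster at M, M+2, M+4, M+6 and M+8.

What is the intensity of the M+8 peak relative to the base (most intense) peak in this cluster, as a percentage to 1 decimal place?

Binomial terms of (0.5721 + 0.4279)^4: M 0.1071, M+2 0.3205, M+4 0.3596, M+6 0.1793, M+8 0.0335 → M+4 is the base peak.
P(M+4) = C(4,2) × 0.5721^2 × 0.4279^2 = 6 × 0.32729841 × 0.18309841 = 0.359567 (base)
P(M+8) = C(4,4) × 0.5721^0 × 0.4279^4 = 1 × 1.0000 × 0.03352503 = 0.033525
Relative intensity = 0.033525 / 0.359567 × 100 = 9.3

9.3%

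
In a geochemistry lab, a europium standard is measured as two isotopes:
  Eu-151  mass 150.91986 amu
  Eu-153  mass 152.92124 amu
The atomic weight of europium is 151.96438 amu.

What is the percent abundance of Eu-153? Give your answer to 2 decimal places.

52.19%

Let x be the fractional abundance of Eu-151; then Eu-153 has abundance 1 − x.
150.91986·x + 152.92124·(1 − x) = 151.96438
(150.91986 − 152.92124)·x = 151.96438 − 152.92124
x = -0.95686 / -2.00138 = 0.47810 → 47.81% Eu-151, 52.19% Eu-153.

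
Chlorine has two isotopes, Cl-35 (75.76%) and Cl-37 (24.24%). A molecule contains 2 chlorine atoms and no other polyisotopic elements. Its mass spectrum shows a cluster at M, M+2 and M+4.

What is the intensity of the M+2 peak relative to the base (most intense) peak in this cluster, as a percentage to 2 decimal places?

(0.7576 + 0.2424)^2 gives M 0.5740, M+2 0.3673, M+4 0.0588; the largest is M.
P(M) = C(2,0) × 0.7576^2 × 0.2424^0 = 1 × 0.57395776 × 1.0000 = 0.573958 (base)
P(M+2) = C(2,1) × 0.7576^1 × 0.2424^1 = 2 × 0.7576 × 0.2424 = 0.367284
Relative intensity = 0.367284 / 0.573958 × 100 = 63.99

63.99%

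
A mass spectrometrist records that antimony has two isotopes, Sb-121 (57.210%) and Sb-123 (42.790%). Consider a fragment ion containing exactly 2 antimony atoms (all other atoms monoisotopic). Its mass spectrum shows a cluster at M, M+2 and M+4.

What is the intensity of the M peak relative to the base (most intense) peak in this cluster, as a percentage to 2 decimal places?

66.85%

(0.57210 + 0.42790)^2 gives M 0.3273, M+2 0.4896, M+4 0.1831; the largest is M+2.
P(M+2) = C(2,1) × 0.57210^1 × 0.42790^1 = 2 × 0.5721 × 0.4279 = 0.489603 (base)
P(M) = C(2,0) × 0.57210^2 × 0.42790^0 = 1 × 0.32729841 × 1.0000 = 0.327298
Relative intensity = 0.327298 / 0.489603 × 100 = 66.85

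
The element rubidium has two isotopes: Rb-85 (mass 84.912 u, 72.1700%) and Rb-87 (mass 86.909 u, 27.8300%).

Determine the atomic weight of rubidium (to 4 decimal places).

Weight each isotope mass by its fractional abundance: 0.721700 × 84.912 + 0.278300 × 86.909
= 61.28099 + 24.18677 = 85.46776 u

85.4678 u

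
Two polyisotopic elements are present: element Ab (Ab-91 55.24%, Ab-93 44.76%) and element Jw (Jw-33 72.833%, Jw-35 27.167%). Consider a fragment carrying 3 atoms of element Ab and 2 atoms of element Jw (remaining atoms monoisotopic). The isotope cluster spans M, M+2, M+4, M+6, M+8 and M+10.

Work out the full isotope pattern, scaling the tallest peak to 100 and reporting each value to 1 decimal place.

25.5 : 81.0 : 100.0 : 59.6 : 17.1 : 1.9

Element Ab pattern (n=3): 0.16856252 : 0.40974973 : 0.33201299 : 0.08967476
Element Jw pattern (n=2): 0.53046459 : 0.39573082 : 0.07380459
Convolve the two distributions (both contribute in 2-u steps):
  M: 0.16856252×0.53046459 = 0.089416
  M+2: 0.16856252×0.39573082 + 0.40974973×0.53046459 = 0.284063
  M+4: 0.16856252×0.07380459 + 0.40974973×0.39573082 + 0.33201299×0.53046459 = 0.350712
  M+6: 0.40974973×0.07380459 + 0.33201299×0.39573082 + 0.08967476×0.53046459 = 0.209198
  M+8: 0.33201299×0.07380459 + 0.08967476×0.39573082 = 0.059991
  M+10: 0.08967476×0.07380459 = 0.006618
Scale to base peak (0.350712) = 100: 25.5 : 81.0 : 100.0 : 59.6 : 17.1 : 1.9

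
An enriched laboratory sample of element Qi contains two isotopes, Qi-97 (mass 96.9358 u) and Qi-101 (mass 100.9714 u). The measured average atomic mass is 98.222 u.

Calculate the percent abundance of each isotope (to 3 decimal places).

Writing the weighted mean with unknown fraction x of Qi-97:
96.9358·x + 100.9714·(1 − x) = 98.222
(96.9358 − 100.9714)·x = 98.222 − 100.9714
x = -2.7494 / -4.0356 = 0.68129 → 68.129% Qi-97, 31.871% Qi-101.

Qi-97: 68.129%, Qi-101: 31.871%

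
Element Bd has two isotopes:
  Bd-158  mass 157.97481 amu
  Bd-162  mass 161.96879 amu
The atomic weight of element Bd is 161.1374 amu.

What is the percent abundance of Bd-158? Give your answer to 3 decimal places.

Writing the weighted mean with unknown fraction x of Bd-158:
157.97481·x + 161.96879·(1 − x) = 161.1374
(157.97481 − 161.96879)·x = 161.1374 − 161.96879
x = -0.83139 / -3.99398 = 0.20816 → 20.816% Bd-158, 79.184% Bd-162.

20.816%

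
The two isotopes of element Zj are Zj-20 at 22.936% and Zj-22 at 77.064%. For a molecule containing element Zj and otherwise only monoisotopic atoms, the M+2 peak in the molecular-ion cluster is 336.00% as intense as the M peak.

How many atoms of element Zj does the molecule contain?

1

For n independent Zj atoms, I(M+2)/I(M) = n · (abundance Zj-22) / (abundance Zj-20) = n · 0.77064/0.22936.
n = 3.3600 × 0.22936/0.77064 = 1.00 ≈ 1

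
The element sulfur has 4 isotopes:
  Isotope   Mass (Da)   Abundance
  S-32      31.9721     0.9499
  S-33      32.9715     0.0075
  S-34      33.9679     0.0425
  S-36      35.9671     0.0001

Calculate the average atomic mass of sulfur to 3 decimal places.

Average mass = Σ (abundance × isotope mass) = 0.9499 × 31.9721 + 0.0075 × 32.9715 + 0.0425 × 33.9679 + 0.0001 × 35.9671
= 30.37030 + 0.24729 + 1.44364 + 0.00360 = 32.06483 Da

32.065 Da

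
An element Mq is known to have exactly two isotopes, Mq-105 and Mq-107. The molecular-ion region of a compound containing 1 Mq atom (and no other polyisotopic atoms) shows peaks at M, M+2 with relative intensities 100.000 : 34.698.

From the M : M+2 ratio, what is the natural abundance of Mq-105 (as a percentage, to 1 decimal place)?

74.2%

Let p = fractional abundance of Mq-105. I(M+2)/I(M) = [C(1,1)·p^0·(1−p)] / p^1 = 1·(1−p)/p = 34.698/100.000 = 0.3470
(1−p)/p = 0.3470/1 = 0.3470  ⇒  p = 1/(1 + 0.3470) = 0.7424
Mq-105: 74.2%, Mq-107: 25.8%.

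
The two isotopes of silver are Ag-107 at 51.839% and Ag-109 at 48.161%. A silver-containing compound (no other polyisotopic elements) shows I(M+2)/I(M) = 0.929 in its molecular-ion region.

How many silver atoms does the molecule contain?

With n Ag atoms, P(M+2)/P(M) = C(n,1)·p^(n−1)q / p^n = n·q/p = n · 0.48161/0.51839.
n = 0.929 × 0.51839/0.48161 = 1.00 ≈ 1

1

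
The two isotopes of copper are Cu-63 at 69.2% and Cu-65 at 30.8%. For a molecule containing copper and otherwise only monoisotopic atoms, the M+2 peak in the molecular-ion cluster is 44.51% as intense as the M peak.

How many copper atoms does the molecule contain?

1

For n independent Cu atoms, I(M+2)/I(M) = n · (abundance Cu-65) / (abundance Cu-63) = n · 0.308/0.692.
n = 0.4451 × 0.692/0.308 = 1.00 ≈ 1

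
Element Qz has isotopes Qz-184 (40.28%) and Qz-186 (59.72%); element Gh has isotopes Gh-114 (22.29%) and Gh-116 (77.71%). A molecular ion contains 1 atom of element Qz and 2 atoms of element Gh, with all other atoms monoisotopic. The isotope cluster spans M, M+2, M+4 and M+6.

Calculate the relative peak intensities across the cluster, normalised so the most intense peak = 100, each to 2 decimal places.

4.45 : 37.59 : 100.00 : 80.12

Element Qz pattern (n=1): 0.4028 : 0.5972
Element Gh pattern (n=2): 0.04968441 : 0.34643118 : 0.60388441
Convolve the two distributions (both contribute in 2-u steps):
  M: 0.4028×0.04968441 = 0.020013
  M+2: 0.4028×0.34643118 + 0.5972×0.04968441 = 0.169214
  M+4: 0.4028×0.60388441 + 0.5972×0.34643118 = 0.450133
  M+6: 0.5972×0.60388441 = 0.360640
Scale to base peak (0.450133) = 100: 4.45 : 37.59 : 100.00 : 80.12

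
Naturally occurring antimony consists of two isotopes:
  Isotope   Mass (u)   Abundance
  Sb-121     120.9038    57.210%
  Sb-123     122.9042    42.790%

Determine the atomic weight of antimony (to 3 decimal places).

Average mass = Σ (abundance × isotope mass) = 0.57210 × 120.9038 + 0.42790 × 122.9042
= 69.16906 + 52.59071 = 121.75977 u

121.760 u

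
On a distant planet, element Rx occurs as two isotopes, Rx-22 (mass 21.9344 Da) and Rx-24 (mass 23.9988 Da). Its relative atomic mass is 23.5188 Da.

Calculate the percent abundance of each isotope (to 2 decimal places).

Writing the weighted mean with unknown fraction x of Rx-22:
21.9344·x + 23.9988·(1 − x) = 23.5188
(21.9344 − 23.9988)·x = 23.5188 − 23.9988
x = -0.4800 / -2.0644 = 0.23251 → 23.25% Rx-22, 76.75% Rx-24.

Rx-22: 23.25%, Rx-24: 76.75%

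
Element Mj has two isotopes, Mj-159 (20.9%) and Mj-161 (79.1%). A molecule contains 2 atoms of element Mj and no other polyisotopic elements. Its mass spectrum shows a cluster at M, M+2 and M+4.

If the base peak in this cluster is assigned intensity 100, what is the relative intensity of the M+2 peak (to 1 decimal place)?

52.8

Term probabilities: M 0.0437, M+2 0.3306, M+4 0.6257. Base peak = M+4.
P(M+4) = C(2,2) × 0.209^0 × 0.791^2 = 1 × 1.0000 × 0.625681 = 0.625681 (base)
P(M+2) = C(2,1) × 0.209^1 × 0.791^1 = 2 × 0.2090 × 0.7910 = 0.330638
Relative intensity = 0.330638 / 0.625681 × 100 = 52.8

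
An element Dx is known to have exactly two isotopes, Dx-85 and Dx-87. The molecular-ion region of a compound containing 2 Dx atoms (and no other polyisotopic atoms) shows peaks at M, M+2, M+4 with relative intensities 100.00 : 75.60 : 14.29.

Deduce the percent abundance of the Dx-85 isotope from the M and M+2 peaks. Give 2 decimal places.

72.57%

Write p for the Dx-85 fraction. I(M+2)/I(M) = [C(2,1)·p^1·(1−p)] / p^2 = 2·(1−p)/p = 75.60/100.00 = 0.7560
(1−p)/p = 0.7560/2 = 0.3780  ⇒  p = 1/(1 + 0.3780) = 0.7257
Dx-85: 72.57%, Dx-87: 27.43%.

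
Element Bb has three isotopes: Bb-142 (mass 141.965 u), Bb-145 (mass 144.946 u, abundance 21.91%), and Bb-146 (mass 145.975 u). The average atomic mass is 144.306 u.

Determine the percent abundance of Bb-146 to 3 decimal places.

Let x and y be the fractions of Bb-142 and Bb-146. Then x + y = 1 − 0.2191 = 0.7809 and 141.965x + 145.975y = 144.306 − 0.2191×144.946 = 112.5483314.
Substituting: 141.965x + 145.975(0.7809 − x) = 112.5483314
(141.965 − 145.975)x = -1.4435461  ⇒  x = 0.35999, y = 0.42091
Bb-142: 35.999%, Bb-146: 42.091%.

42.091%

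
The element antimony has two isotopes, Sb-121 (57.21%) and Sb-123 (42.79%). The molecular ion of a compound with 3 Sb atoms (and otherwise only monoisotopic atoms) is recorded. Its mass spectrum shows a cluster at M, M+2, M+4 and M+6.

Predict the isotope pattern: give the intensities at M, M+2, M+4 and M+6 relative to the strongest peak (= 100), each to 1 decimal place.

44.6 : 100.0 : 74.8 : 18.6

Expanding (0.5721 + 0.4279)^3:
P(M) = 0.5721^3 = 0.187247
P(M+2) = 3 × 0.5721^2 × 0.4279^1 = 0.420153
P(M+4) = 3 × 0.5721^1 × 0.4279^2 = 0.314252
P(M+6) = 0.4279^3 = 0.078348
The M+2 peak is largest (0.420153); scaling to 100 gives 44.6 : 100.0 : 74.8 : 18.6.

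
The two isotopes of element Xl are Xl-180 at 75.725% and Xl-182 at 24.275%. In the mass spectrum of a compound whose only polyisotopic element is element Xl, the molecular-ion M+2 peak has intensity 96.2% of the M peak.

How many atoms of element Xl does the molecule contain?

3

For n independent Xl atoms, I(M+2)/I(M) = n · (abundance Xl-182) / (abundance Xl-180) = n · 0.24275/0.75725.
n = 0.962 × 0.75725/0.24275 = 3.00 ≈ 3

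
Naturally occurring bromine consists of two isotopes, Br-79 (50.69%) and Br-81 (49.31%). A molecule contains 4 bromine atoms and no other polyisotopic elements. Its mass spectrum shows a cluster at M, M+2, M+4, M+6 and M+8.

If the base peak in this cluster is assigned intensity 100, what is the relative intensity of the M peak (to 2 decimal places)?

Binomial terms of (0.5069 + 0.4931)^4: M 0.0660, M+2 0.2569, M+4 0.3749, M+6 0.2431, M+8 0.0591 → M+4 is the base peak.
P(M+4) = C(4,2) × 0.5069^2 × 0.4931^2 = 6 × 0.25694761 × 0.24314761 = 0.374857 (base)
P(M) = C(4,0) × 0.5069^4 × 0.4931^0 = 1 × 0.06602207 × 1.0000 = 0.066022
Relative intensity = 0.066022 / 0.374857 × 100 = 17.61

17.61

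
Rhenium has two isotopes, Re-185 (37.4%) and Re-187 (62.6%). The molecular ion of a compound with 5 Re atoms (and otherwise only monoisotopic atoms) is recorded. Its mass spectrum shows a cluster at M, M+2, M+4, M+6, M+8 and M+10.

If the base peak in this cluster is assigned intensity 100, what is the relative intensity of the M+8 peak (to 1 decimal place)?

Term probabilities: M 0.0073, M+2 0.0612, M+4 0.2050, M+6 0.3431, M+8 0.2872, M+10 0.0961. Base peak = M+6.
P(M+6) = C(5,3) × 0.374^2 × 0.626^3 = 10 × 0.139876 × 0.24531438 = 0.343136 (base)
P(M+8) = C(5,4) × 0.374^1 × 0.626^4 = 5 × 0.3740 × 0.1535668 = 0.287170
Relative intensity = 0.287170 / 0.343136 × 100 = 83.7

83.7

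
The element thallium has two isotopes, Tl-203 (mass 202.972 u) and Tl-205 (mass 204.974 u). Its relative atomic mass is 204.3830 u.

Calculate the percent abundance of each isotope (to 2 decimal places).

Writing the weighted mean with unknown fraction x of Tl-203:
202.972·x + 204.974·(1 − x) = 204.3830
(202.972 − 204.974)·x = 204.3830 − 204.974
x = -0.5910 / -2.002 = 0.29520 → 29.52% Tl-203, 70.48% Tl-205.

Tl-203: 29.52%, Tl-205: 70.48%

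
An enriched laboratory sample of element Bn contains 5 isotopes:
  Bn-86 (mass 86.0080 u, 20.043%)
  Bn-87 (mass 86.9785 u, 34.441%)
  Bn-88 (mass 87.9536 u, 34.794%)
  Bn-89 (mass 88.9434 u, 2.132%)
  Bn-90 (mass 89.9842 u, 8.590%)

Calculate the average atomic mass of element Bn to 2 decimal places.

Average mass = Σ (abundance × isotope mass) = 0.20043 × 86.0080 + 0.34441 × 86.9785 + 0.34794 × 87.9536 + 0.02132 × 88.9434 + 0.08590 × 89.9842
= 17.23858 + 29.95627 + 30.60258 + 1.89627 + 7.72964 = 87.42334 u

87.42 u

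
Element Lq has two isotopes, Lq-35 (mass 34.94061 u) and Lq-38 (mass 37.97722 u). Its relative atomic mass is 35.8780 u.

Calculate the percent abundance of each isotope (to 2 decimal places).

Writing the weighted mean with unknown fraction x of Lq-35:
34.94061·x + 37.97722·(1 − x) = 35.8780
(34.94061 − 37.97722)·x = 35.8780 − 37.97722
x = -2.09922 / -3.03661 = 0.69130 → 69.13% Lq-35, 30.87% Lq-38.

Lq-35: 69.13%, Lq-38: 30.87%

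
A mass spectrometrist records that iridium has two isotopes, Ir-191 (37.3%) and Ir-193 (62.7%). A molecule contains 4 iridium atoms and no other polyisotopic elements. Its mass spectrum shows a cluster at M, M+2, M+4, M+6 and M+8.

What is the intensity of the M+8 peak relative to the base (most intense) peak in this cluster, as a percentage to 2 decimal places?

42.02%

(0.373 + 0.627)^4 gives M 0.0194, M+2 0.1302, M+4 0.3282, M+6 0.3678, M+8 0.1546; the largest is M+6.
P(M+6) = C(4,3) × 0.373^1 × 0.627^3 = 4 × 0.3730 × 0.24649188 = 0.367766 (base)
P(M+8) = C(4,4) × 0.373^0 × 0.627^4 = 1 × 1.0000 × 0.15455041 = 0.154550
Relative intensity = 0.154550 / 0.367766 × 100 = 42.02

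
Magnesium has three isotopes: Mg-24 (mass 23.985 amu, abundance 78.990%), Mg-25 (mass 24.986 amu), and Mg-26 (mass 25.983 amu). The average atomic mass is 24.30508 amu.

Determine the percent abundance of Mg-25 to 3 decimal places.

The remaining 21.010% is split between Mg-25 (fraction x) and Mg-26 (fraction 0.21010 − x).
Substituting: 24.986x + 25.983(0.21010 − x) = 5.3593285
(24.986 − 25.983)x = -0.0996998  ⇒  x = 0.10000, y = 0.11010
Mg-25: 10.000%, Mg-26: 11.010%.

10.000%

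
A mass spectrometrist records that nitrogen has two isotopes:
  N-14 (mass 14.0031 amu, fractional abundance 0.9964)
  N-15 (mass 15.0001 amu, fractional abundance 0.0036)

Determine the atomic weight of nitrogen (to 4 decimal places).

14.0067 amu

Ar = Σ fᵢ·mᵢ = 0.9964 × 14.0031 + 0.0036 × 15.0001
= 13.95269 + 0.05400 = 14.00669 amu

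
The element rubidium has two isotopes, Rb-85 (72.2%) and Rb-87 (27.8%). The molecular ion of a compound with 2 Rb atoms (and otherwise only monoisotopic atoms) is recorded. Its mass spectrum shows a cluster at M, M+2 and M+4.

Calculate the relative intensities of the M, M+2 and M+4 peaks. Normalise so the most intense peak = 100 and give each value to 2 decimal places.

Expanding (0.722 + 0.278)^2:
P(M) = 0.722^2 = 0.521284
P(M+2) = 2 × 0.722^1 × 0.278^1 = 0.401432
P(M+4) = 0.278^2 = 0.077284
The M peak is largest (0.521284); scaling to 100 gives 100.00 : 77.01 : 14.83.

100.00 : 77.01 : 14.83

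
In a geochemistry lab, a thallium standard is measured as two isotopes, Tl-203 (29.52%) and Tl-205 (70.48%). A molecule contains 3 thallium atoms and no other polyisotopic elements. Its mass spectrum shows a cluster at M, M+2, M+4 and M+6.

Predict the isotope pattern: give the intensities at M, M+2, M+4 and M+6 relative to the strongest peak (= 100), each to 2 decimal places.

5.85 : 41.88 : 100.00 : 79.58

The 3 Tl atoms are independent, so intensities follow the terms of (0.2952 + 0.7048)^3.
P(M) = 0.2952^3 = 0.025725
P(M+2) = 3 × 0.2952^2 × 0.7048^1 = 0.184255
P(M+4) = 3 × 0.2952^1 × 0.7048^2 = 0.439916
P(M+6) = 0.7048^3 = 0.350104
The M+4 peak is largest (0.439916); scaling to 100 gives 5.85 : 41.88 : 100.00 : 79.58.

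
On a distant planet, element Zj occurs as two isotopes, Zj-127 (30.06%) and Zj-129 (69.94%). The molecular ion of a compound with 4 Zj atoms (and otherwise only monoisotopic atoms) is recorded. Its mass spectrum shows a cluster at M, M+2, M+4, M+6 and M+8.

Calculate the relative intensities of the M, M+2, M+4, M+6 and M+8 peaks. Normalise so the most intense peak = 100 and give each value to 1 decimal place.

2.0 : 18.5 : 64.5 : 100.0 : 58.2

Expanding (0.3006 + 0.6994)^4:
P(M) = 0.3006^4 = 0.008165
P(M+2) = 4 × 0.3006^3 × 0.6994^1 = 0.075989
P(M+4) = 6 × 0.3006^2 × 0.6994^2 = 0.265204
P(M+6) = 4 × 0.3006^1 × 0.6994^3 = 0.411364
P(M+8) = 0.6994^4 = 0.239278
The M+6 peak is largest (0.411364); scaling to 100 gives 2.0 : 18.5 : 64.5 : 100.0 : 58.2.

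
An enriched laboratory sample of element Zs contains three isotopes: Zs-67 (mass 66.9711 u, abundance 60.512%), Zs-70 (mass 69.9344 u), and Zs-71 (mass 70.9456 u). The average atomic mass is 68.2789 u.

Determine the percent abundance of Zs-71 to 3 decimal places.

13.613%

Let x and y be the fractions of Zs-70 and Zs-71. Then x + y = 1 − 0.60512 = 0.39488 and 69.9344x + 70.9456y = 68.2789 − 0.60512×66.9711 = 27.753347968.
Substituting: 69.9344x + 70.9456(0.39488 − x) = 27.753347968
(69.9344 − 70.9456)x = -0.26165056  ⇒  x = 0.25875, y = 0.13613
Zs-70: 25.875%, Zs-71: 13.613%.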